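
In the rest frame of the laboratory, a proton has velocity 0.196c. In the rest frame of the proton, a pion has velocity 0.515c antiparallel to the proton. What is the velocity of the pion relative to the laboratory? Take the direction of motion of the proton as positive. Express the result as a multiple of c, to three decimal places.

With v = 0.196 and u' = -0.515 (in units of c),
u = (u' + v)/(1 + u'v/c²):
u = (-0.515 + 0.196) / (1 + (-0.515)·0.196) = -0.3190/0.8991 = -0.3548
(Galilean addition would give -0.319c.)

-0.355c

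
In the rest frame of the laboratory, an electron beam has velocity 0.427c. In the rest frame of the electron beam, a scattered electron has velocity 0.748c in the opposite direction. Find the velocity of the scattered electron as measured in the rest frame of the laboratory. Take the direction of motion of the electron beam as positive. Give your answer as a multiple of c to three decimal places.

-0.472c

With v = 0.427 and u' = -0.748 (in units of c),
u = (u' + v)/(1 + u'v/c²):
u = (-0.748 + 0.427) / (1 + (-0.748)·0.427) = -0.3210/0.6806 = -0.4716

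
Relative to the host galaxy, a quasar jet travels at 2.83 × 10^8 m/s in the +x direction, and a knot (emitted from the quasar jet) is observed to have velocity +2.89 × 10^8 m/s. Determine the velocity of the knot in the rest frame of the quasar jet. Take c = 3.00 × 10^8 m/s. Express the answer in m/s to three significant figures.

+6.57 × 10^7 m/s

v = 0.943c, u = 0.963c.
Invert the composition law: u' = (u − v)/(1 − uv/c²).
u' = (0.963 − 0.943) / (1 − (0.963)(0.943)) = 0.0200/0.0913 = 0.2192.
u' = 0.2192 × 3.00 × 10^8 m/s.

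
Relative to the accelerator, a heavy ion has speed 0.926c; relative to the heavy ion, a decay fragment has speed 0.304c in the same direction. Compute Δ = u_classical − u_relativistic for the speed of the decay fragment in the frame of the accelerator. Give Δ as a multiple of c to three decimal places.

Galilean: u_cl = 0.304 + 0.926 = 1.2300.
Relativistic: u_rel = (0.304 + 0.926) / (1 + 0.304·0.926) = 1.2300/1.2815 = 0.9598.
Δ = 1.2300 − 0.9598 = 0.2702.
(The classical prediction exceeds c; the relativistic result does not.)

Δ = 0.270c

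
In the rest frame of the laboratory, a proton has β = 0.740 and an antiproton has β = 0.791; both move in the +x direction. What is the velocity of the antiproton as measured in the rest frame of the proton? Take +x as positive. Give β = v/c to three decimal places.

β = +0.123

β_A = 0.740, β_B = 0.791.
Transform to A's frame with the inverse velocity-addition law: u' = (u − v)/(1 − uv/c²), taking u = β_B and v = β_A.
u' = (0.791 − 0.740) / (1 − (0.740)(0.791)) = 0.0510/0.4147 = 0.1230.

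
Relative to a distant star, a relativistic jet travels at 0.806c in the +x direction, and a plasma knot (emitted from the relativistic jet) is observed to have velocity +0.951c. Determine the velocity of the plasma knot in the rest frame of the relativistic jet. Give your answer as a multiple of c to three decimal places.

+0.621c

Invert the composition law: u' = (u − v)/(1 − uv/c²).
u' = (0.951 − 0.806) / (1 − (0.951)(0.806)) = 0.1450/0.2335 = 0.6210.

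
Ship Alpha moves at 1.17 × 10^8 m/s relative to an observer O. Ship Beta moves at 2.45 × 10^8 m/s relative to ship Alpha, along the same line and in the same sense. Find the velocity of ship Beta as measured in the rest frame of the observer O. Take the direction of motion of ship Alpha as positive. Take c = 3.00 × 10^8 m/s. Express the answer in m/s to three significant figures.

2.75 × 10^8 m/s

In units of c (dividing by 3.00 × 10^8 m/s): v = 0.390, u' = 0.817.
u = (u' + v)/(1 + u'v/c²):
u = (0.817 + 0.390) / (1 + 0.817·0.390) = 1.2067/1.3185 = 0.9152
(Galilean addition would give +1.207c, exceeding c.)
Converting back: u = 0.9152 × 3.00 × 10^8 m/s.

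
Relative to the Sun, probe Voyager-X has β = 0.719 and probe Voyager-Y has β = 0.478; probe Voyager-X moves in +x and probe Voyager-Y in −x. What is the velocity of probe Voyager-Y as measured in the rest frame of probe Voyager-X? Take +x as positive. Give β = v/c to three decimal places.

β = -0.891

β_A = 0.719, β_B = -0.478.
Transform to A's frame with the inverse velocity-addition law: u' = (u − v)/(1 − uv/c²), taking u = β_B and v = β_A.
u' = (-0.478 − 0.719) / (1 − (0.719)(-0.478)) = -1.1970/1.3437 = -0.8908.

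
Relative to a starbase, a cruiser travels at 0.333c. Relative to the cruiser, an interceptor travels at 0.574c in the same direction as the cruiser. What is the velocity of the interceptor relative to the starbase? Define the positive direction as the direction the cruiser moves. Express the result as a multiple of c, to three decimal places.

With v = 0.333 and u' = 0.574 (in units of c),
u = (u' + v)/(1 + u'v/c²):
u = (0.574 + 0.333) / (1 + 0.574·0.333) = 0.9070/1.1911 = 0.7615

0.761c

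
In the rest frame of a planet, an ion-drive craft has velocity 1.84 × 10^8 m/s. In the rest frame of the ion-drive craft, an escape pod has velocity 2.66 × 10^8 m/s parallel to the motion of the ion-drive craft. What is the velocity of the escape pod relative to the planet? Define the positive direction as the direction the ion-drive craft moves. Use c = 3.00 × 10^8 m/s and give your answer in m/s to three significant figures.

2.91 × 10^8 m/s

In units of c (dividing by 3.00 × 10^8 m/s): v = 0.613, u' = 0.887.
u = (u' + v)/(1 + u'v/c²):
u = (0.887 + 0.613) / (1 + 0.887·0.613) = 1.5000/1.5438 = 0.9716
(Galilean addition would give +1.500c, exceeding c.)
Converting back: u = 0.9716 × 3.00 × 10^8 m/s.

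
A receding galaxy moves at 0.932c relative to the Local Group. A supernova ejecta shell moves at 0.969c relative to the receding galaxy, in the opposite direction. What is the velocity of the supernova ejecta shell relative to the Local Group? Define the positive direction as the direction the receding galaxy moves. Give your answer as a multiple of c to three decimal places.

With v = 0.932 and u' = -0.969 (in units of c),
u = (u' + v)/(1 + u'v/c²):
u = (-0.969 + 0.932) / (1 + (-0.969)·0.932) = -0.0370/0.0969 = -0.3819

-0.382c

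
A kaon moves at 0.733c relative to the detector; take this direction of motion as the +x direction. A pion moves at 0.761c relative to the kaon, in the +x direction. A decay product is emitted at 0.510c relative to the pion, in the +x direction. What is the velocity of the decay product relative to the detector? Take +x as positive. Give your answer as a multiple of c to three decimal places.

Apply u = (u' + v)/(1 + u'v/c²) successively, working outward toward the detector.
Start: velocity of the kaon relative to the detector = 0.7330c.
Compose with the pion (u' = 0.761 in the kaon frame): u_1 = (0.761 + 0.733) / (1 + 0.761·0.733) = 1.4940/1.5578 = 0.9590.
Compose with the decay product (u' = 0.510 in the pion frame): u_2 = (0.510 + 0.959) / (1 + 0.510·0.959) = 1.4690/1.4891 = 0.9865.

0.987c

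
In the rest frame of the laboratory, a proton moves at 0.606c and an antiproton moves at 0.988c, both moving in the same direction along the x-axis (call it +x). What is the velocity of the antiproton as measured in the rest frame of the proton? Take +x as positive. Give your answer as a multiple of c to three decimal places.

β_A = 0.606, β_B = 0.988.
Transform to A's frame with the inverse velocity-addition law: u' = (u − v)/(1 − uv/c²), taking u = β_B and v = β_A.
u' = (0.988 − 0.606) / (1 − (0.606)(0.988)) = 0.3820/0.4013 = 0.9520.

+0.952c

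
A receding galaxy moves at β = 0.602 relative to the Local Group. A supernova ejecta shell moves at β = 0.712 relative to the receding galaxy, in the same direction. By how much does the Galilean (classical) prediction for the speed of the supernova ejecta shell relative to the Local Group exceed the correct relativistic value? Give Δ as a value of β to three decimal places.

Δ = 0.394

Galilean: u_cl = 0.712 + 0.602 = 1.3140.
Relativistic: u_rel = (0.712 + 0.602) / (1 + 0.712·0.602) = 1.3140/1.4286 = 0.9198.
Δ = 1.3140 − 0.9198 = 0.3942.
(The classical prediction exceeds c; the relativistic result does not.)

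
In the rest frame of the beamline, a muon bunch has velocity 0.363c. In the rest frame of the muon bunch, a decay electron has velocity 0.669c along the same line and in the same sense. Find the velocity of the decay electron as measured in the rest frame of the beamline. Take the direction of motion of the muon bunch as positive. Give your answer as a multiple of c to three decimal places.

0.830c

With v = 0.363 and u' = 0.669 (in units of c),
u = (u' + v)/(1 + u'v/c²):
u = (0.669 + 0.363) / (1 + 0.669·0.363) = 1.0320/1.2428 = 0.8304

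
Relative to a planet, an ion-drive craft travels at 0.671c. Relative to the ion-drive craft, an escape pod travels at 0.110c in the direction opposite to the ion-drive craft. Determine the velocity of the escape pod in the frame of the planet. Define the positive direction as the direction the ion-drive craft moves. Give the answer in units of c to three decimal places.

+0.606c

With v = 0.671 and u' = -0.110 (in units of c),
u = (u' + v)/(1 + u'v/c²):
u = (-0.110 + 0.671) / (1 + (-0.110)·0.671) = 0.5610/0.9262 = 0.6057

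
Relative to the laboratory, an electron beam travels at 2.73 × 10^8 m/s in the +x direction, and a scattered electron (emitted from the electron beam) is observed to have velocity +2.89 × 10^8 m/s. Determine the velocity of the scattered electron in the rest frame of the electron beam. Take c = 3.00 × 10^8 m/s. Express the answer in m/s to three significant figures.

+1.30 × 10^8 m/s

v = 0.910c, u = 0.963c.
Invert the composition law: u' = (u − v)/(1 − uv/c²).
u' = (0.963 − 0.910) / (1 − (0.963)(0.910)) = 0.0533/0.1234 = 0.4323.
u' = 0.4323 × 3.00 × 10^8 m/s.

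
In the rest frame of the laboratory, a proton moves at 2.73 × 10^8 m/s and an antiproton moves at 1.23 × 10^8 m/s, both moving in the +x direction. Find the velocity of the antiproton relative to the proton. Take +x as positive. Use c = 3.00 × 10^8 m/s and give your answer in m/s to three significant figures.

β_A = 0.910, β_B = 0.410 (dividing each by c = 3.00 × 10^8 m/s).
Transform to A's frame with the inverse velocity-addition law: u' = (u − v)/(1 − uv/c²), taking u = β_B and v = β_A.
u' = (0.410 − 0.910) / (1 − (0.910)(0.410)) = -0.5000/0.6269 = -0.7976.
u' = -0.7976 × 3.00 × 10^8 m/s.

-2.39 × 10^8 m/s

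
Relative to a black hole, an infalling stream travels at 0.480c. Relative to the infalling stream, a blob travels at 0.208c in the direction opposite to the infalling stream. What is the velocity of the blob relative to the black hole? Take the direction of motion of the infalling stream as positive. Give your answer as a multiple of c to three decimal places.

With v = 0.480 and u' = -0.208 (in units of c),
u = (u' + v)/(1 + u'v/c²):
u = (-0.208 + 0.480) / (1 + (-0.208)·0.480) = 0.2720/0.9002 = 0.3022
(Galilean addition would give +0.272c.)

+0.302c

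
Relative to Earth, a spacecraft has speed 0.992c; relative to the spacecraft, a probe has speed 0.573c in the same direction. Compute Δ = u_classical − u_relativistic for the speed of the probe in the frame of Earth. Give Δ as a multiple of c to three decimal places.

Δ = 0.567c

Galilean: u_cl = 0.573 + 0.992 = 1.5650.
Relativistic: u_rel = (0.573 + 0.992) / (1 + 0.573·0.992) = 1.5650/1.5684 = 0.9978.
Δ = 1.5650 − 0.9978 = 0.5672.
(The classical prediction exceeds c; the relativistic result does not.)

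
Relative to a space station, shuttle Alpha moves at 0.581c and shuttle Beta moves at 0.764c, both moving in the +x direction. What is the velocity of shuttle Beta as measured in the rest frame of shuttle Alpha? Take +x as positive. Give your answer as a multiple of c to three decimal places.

+0.329c

β_A = 0.581, β_B = 0.764.
Transform to A's frame with the inverse velocity-addition law: u' = (u − v)/(1 − uv/c²), taking u = β_B and v = β_A.
u' = (0.764 − 0.581) / (1 − (0.581)(0.764)) = 0.1830/0.5561 = 0.3291.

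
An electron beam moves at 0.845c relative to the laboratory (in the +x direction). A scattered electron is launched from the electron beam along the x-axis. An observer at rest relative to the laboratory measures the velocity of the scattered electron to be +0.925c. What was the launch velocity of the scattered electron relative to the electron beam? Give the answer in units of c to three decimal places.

Invert the composition law: u' = (u − v)/(1 − uv/c²).
u' = (0.925 − 0.845) / (1 − (0.925)(0.845)) = 0.0800/0.2184 = 0.3663.

+0.366c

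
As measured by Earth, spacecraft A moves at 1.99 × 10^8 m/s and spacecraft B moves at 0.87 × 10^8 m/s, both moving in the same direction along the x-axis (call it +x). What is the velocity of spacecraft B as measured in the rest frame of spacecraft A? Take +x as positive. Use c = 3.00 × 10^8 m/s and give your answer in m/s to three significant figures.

β_A = 0.663, β_B = 0.290 (dividing each by c = 3.00 × 10^8 m/s).
Transform to A's frame with the inverse velocity-addition law: u' = (u − v)/(1 − uv/c²), taking u = β_B and v = β_A.
u' = (0.290 − 0.663) / (1 − (0.663)(0.290)) = -0.3733/0.8076 = -0.4623.
u' = -0.4623 × 3.00 × 10^8 m/s.

-1.39 × 10^8 m/s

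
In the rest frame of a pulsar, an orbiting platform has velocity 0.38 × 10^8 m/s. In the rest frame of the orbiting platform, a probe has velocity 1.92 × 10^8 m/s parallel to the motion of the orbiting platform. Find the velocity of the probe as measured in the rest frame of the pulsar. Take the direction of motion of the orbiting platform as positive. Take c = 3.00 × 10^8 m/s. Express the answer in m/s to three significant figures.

In units of c (dividing by 3.00 × 10^8 m/s): v = 0.127, u' = 0.640.
u = (u' + v)/(1 + u'v/c²):
u = (0.640 + 0.127) / (1 + 0.640·0.127) = 0.7667/1.0811 = 0.7092
(Galilean addition would give +0.767c.)
Converting back: u = 0.7092 × 3.00 × 10^8 m/s.

2.13 × 10^8 m/s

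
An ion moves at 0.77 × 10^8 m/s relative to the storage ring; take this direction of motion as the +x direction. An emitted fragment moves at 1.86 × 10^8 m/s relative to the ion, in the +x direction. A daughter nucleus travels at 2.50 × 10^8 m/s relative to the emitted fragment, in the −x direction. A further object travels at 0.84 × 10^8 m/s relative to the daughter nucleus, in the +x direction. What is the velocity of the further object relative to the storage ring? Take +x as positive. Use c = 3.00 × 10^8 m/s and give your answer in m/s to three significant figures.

Apply u = (u' + v)/(1 + u'v/c²) successively, working outward toward the storage ring.
(Dividing each given speed by c = 3.00 × 10^8 m/s to work in units of c.)
Start: velocity of the ion relative to the storage ring = 0.2567c.
Compose with the emitted fragment (u' = 0.620 in the ion frame): u_1 = (0.620 + 0.257) / (1 + 0.620·0.257) = 0.8767/1.1591 = 0.7563.
Compose with the daughter nucleus (u' = -0.833 in the emitted fragment frame): u_2 = (-0.833 + 0.756) / (1 + (-0.833)·0.756) = -0.0770/0.3697 = -0.2083.
Compose with the further object (u' = 0.280 in the daughter nucleus frame): u_3 = (0.280 + (-0.208)) / (1 + 0.280·(-0.208)) = 0.0717/0.9417 = 0.0761.
So u = 0.0761 × 3.00 × 10^8 m/s.

+2.28 × 10^7 m/s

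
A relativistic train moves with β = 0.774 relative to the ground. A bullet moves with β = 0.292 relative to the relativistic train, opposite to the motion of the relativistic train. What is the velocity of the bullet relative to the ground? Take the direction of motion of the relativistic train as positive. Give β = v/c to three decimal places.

β = +0.623

With v = 0.774 and u' = -0.292 (in units of c),
u = (u' + v)/(1 + u'v/c²):
u = (-0.292 + 0.774) / (1 + (-0.292)·0.774) = 0.4820/0.7740 = 0.6227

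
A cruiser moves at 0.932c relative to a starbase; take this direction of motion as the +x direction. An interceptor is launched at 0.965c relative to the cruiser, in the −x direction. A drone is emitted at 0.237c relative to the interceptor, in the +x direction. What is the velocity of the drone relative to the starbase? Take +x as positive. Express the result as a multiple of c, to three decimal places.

Apply u = (u' + v)/(1 + u'v/c²) successively, working outward toward the starbase.
Start: velocity of the cruiser relative to the starbase = 0.9320c.
Compose with the interceptor (u' = -0.965 in the cruiser frame): u_1 = (-0.965 + 0.932) / (1 + (-0.965)·0.932) = -0.0330/0.1006 = -0.3280.
Compose with the drone (u' = 0.237 in the interceptor frame): u_2 = (0.237 + (-0.328)) / (1 + 0.237·(-0.328)) = -0.0910/0.9223 = -0.0986.

-0.099c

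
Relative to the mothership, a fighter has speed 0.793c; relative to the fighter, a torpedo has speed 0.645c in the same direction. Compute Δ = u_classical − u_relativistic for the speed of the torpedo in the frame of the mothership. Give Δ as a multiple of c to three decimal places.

Galilean: u_cl = 0.645 + 0.793 = 1.4380.
Relativistic: u_rel = (0.645 + 0.793) / (1 + 0.645·0.793) = 1.4380/1.5115 = 0.9514.
Δ = 1.4380 − 0.9514 = 0.4866.
(The classical prediction exceeds c; the relativistic result does not.)

Δ = 0.487c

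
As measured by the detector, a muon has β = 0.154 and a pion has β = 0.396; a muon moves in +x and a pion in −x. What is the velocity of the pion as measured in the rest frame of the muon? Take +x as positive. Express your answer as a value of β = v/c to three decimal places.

β_A = 0.154, β_B = -0.396.
Transform to A's frame with the inverse velocity-addition law: u' = (u − v)/(1 − uv/c²), taking u = β_B and v = β_A.
u' = (-0.396 − 0.154) / (1 − (0.154)(-0.396)) = -0.5500/1.0610 = -0.5184.

β = -0.518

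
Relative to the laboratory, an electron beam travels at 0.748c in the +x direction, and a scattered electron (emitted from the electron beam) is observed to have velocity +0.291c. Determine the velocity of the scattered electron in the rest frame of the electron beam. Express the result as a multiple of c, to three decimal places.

-0.584c

Invert the composition law: u' = (u − v)/(1 − uv/c²).
u' = (0.291 − 0.748) / (1 − (0.291)(0.748)) = -0.4570/0.7823 = -0.5842.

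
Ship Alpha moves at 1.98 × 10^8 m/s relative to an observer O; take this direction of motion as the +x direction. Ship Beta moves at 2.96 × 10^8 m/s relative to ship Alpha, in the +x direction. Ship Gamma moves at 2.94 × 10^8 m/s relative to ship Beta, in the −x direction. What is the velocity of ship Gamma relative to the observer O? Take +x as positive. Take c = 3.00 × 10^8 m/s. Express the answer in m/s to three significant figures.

Apply u = (u' + v)/(1 + u'v/c²) successively, working outward toward the observer O.
(Dividing each given speed by c = 3.00 × 10^8 m/s to work in units of c.)
Start: velocity of ship Alpha relative to the observer O = 0.6600c.
Compose with ship Beta (u' = 0.987 in ship Alpha frame): u_1 = (0.987 + 0.660) / (1 + 0.987·0.660) = 1.6467/1.6512 = 0.9973.
Compose with ship Gamma (u' = -0.980 in ship Beta frame): u_2 = (-0.980 + 0.997) / (1 + (-0.980)·0.997) = 0.0173/0.0227 = 0.7604.
So u = 0.7604 × 3.00 × 10^8 m/s.

+2.28 × 10^8 m/s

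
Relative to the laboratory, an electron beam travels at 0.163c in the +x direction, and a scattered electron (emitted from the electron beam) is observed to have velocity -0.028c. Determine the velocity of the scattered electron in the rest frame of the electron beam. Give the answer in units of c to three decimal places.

-0.190c

Invert the composition law: u' = (u − v)/(1 − uv/c²).
u' = (-0.028 − 0.163) / (1 − (-0.028)(0.163)) = -0.1910/1.0046 = -0.1901.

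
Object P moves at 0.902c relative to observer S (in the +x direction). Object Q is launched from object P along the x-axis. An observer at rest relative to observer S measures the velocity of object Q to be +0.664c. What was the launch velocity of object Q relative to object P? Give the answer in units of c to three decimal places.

-0.593c

Invert the composition law: u' = (u − v)/(1 − uv/c²).
u' = (0.664 − 0.902) / (1 − (0.664)(0.902)) = -0.2380/0.4011 = -0.5934.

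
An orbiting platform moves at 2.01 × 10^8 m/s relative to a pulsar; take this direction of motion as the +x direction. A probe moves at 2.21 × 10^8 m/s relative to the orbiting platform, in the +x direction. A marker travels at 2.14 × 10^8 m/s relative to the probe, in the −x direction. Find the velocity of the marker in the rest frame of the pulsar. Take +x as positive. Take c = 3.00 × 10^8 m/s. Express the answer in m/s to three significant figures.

Apply u = (u' + v)/(1 + u'v/c²) successively, working outward toward the pulsar.
(Dividing each given speed by c = 3.00 × 10^8 m/s to work in units of c.)
Start: velocity of the orbiting platform relative to the pulsar = 0.6700c.
Compose with the probe (u' = 0.737 in the orbiting platform frame): u_1 = (0.737 + 0.670) / (1 + 0.737·0.670) = 1.4067/1.4936 = 0.9418.
Compose with the marker (u' = -0.713 in the probe frame): u_2 = (-0.713 + 0.942) / (1 + (-0.713)·0.942) = 0.2285/0.3282 = 0.6962.
So u = 0.6962 × 3.00 × 10^8 m/s.

+2.09 × 10^8 m/s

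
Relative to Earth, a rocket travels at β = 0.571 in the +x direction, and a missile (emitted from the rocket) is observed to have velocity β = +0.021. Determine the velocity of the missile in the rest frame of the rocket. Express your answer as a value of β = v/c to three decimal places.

Invert the composition law: u' = (u − v)/(1 − uv/c²).
u' = (0.021 − 0.571) / (1 − (0.021)(0.571)) = -0.5500/0.9880 = -0.5567.

β = -0.557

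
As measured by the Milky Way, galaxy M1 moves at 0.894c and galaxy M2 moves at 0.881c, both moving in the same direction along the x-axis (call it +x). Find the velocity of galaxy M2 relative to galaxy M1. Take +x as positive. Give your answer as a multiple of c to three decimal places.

β_A = 0.894, β_B = 0.881.
Transform to A's frame with the inverse velocity-addition law: u' = (u − v)/(1 − uv/c²), taking u = β_B and v = β_A.
u' = (0.881 − 0.894) / (1 − (0.894)(0.881)) = -0.0130/0.2124 = -0.0612.

-0.061c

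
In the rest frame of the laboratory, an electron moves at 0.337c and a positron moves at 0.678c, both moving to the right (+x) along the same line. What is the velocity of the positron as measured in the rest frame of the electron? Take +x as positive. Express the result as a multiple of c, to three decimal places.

β_A = 0.337, β_B = 0.678.
Transform to A's frame with the inverse velocity-addition law: u' = (u − v)/(1 − uv/c²), taking u = β_B and v = β_A.
u' = (0.678 − 0.337) / (1 − (0.337)(0.678)) = 0.3410/0.7715 = 0.4420.

+0.442c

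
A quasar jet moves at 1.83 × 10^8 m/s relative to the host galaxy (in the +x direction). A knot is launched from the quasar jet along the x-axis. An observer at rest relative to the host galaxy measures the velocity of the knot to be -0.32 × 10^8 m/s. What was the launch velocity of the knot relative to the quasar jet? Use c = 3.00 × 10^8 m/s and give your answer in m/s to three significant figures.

v = 0.610c, u = -0.107c.
Invert the composition law: u' = (u − v)/(1 − uv/c²).
u' = (-0.107 − 0.610) / (1 − (-0.107)(0.610)) = -0.7167/1.0651 = -0.6729.
u' = -0.6729 × 3.00 × 10^8 m/s.

-2.02 × 10^8 m/s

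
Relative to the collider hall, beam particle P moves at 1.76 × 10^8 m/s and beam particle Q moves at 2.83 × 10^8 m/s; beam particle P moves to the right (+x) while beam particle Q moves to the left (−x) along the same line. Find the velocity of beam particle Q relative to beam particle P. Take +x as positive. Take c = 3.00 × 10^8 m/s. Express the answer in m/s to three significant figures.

β_A = 0.587, β_B = -0.943 (dividing each by c = 3.00 × 10^8 m/s).
Transform to A's frame with the inverse velocity-addition law: u' = (u − v)/(1 − uv/c²), taking u = β_B and v = β_A.
u' = (-0.943 − 0.587) / (1 − (0.587)(-0.943)) = -1.5300/1.5534 = -0.9849.
u' = -0.9849 × 3.00 × 10^8 m/s.

-2.95 × 10^8 m/s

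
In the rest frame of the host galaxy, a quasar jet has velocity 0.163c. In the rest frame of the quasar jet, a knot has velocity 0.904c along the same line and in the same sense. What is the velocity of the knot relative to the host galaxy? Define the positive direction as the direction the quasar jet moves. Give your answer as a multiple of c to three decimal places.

0.930c

With v = 0.163 and u' = 0.904 (in units of c),
u = (u' + v)/(1 + u'v/c²):
u = (0.904 + 0.163) / (1 + 0.904·0.163) = 1.0670/1.1474 = 0.9300
(Galilean addition would give +1.067c, exceeding c.)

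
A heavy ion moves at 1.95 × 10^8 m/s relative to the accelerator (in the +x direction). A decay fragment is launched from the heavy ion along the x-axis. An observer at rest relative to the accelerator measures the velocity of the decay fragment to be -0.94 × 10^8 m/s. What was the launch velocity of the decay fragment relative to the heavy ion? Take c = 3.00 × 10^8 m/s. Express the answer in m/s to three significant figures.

v = 0.650c, u = -0.313c.
Invert the composition law: u' = (u − v)/(1 − uv/c²).
u' = (-0.313 − 0.650) / (1 − (-0.313)(0.650)) = -0.9633/1.2037 = -0.8003.
u' = -0.8003 × 3.00 × 10^8 m/s.

-2.40 × 10^8 m/s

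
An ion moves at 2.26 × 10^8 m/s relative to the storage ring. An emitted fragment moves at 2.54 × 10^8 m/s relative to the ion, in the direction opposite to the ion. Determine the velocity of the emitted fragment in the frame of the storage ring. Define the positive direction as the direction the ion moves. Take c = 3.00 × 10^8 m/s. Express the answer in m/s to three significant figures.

-7.73 × 10^7 m/s

In units of c (dividing by 3.00 × 10^8 m/s): v = 0.753, u' = -0.847.
u = (u' + v)/(1 + u'v/c²):
u = (-0.847 + 0.753) / (1 + (-0.847)·0.753) = -0.0933/0.3622 = -0.2577
Converting back: u = -0.2577 × 3.00 × 10^8 m/s.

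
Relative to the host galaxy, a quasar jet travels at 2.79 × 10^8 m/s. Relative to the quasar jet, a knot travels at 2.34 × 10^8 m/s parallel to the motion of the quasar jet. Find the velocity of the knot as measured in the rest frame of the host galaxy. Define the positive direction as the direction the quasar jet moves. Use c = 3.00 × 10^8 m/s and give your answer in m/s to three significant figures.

2.97 × 10^8 m/s

In units of c (dividing by 3.00 × 10^8 m/s): v = 0.930, u' = 0.780.
u = (u' + v)/(1 + u'v/c²):
u = (0.780 + 0.930) / (1 + 0.780·0.930) = 1.7100/1.7254 = 0.9911
Converting back: u = 0.9911 × 3.00 × 10^8 m/s.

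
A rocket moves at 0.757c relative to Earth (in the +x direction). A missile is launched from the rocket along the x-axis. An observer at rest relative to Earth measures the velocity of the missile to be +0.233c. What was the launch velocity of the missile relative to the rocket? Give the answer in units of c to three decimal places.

-0.636c

Invert the composition law: u' = (u − v)/(1 − uv/c²).
u' = (0.233 − 0.757) / (1 − (0.233)(0.757)) = -0.5240/0.8236 = -0.6362.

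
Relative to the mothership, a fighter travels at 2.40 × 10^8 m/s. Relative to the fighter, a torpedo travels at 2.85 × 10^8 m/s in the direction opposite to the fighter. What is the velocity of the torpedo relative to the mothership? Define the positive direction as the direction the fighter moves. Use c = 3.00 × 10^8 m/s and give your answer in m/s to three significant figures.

-1.88 × 10^8 m/s

In units of c (dividing by 3.00 × 10^8 m/s): v = 0.800, u' = -0.950.
u = (u' + v)/(1 + u'v/c²):
u = (-0.950 + 0.800) / (1 + (-0.950)·0.800) = -0.1500/0.2400 = -0.6250
Converting back: u = -0.6250 × 3.00 × 10^8 m/s.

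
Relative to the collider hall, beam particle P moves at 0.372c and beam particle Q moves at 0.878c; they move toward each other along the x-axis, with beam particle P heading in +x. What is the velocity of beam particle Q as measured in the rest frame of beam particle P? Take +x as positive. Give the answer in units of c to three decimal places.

-0.942c

β_A = 0.372, β_B = -0.878.
Transform to A's frame with the inverse velocity-addition law: u' = (u − v)/(1 − uv/c²), taking u = β_B and v = β_A.
u' = (-0.878 − 0.372) / (1 − (0.372)(-0.878)) = -1.2500/1.3266 = -0.9422.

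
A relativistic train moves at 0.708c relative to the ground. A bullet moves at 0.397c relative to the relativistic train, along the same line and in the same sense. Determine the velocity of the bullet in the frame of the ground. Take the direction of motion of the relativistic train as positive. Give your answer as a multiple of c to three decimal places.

With v = 0.708 and u' = 0.397 (in units of c),
u = (u' + v)/(1 + u'v/c²):
u = (0.397 + 0.708) / (1 + 0.397·0.708) = 1.1050/1.2811 = 0.8626
(Galilean addition would give +1.105c, exceeding c.)

0.863c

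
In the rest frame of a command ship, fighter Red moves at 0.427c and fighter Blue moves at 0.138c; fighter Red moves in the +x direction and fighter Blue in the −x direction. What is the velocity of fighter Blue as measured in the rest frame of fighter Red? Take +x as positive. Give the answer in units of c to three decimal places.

-0.534c

β_A = 0.427, β_B = -0.138.
Transform to A's frame with the inverse velocity-addition law: u' = (u − v)/(1 − uv/c²), taking u = β_B and v = β_A.
u' = (-0.138 − 0.427) / (1 − (0.427)(-0.138)) = -0.5650/1.0589 = -0.5336.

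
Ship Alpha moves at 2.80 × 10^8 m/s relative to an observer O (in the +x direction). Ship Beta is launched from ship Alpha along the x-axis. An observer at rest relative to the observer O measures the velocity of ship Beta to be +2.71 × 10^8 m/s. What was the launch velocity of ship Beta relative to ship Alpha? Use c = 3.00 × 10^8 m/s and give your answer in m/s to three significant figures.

v = 0.933c, u = 0.903c.
Invert the composition law: u' = (u − v)/(1 − uv/c²).
u' = (0.903 − 0.933) / (1 − (0.903)(0.933)) = -0.0300/0.1569 = -0.1912.
u' = -0.1912 × 3.00 × 10^8 m/s.

-5.74 × 10^7 m/s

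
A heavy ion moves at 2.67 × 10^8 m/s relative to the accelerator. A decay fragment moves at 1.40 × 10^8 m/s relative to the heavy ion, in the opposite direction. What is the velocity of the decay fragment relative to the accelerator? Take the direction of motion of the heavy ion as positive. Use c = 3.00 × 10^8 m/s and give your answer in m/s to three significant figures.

In units of c (dividing by 3.00 × 10^8 m/s): v = 0.890, u' = -0.467.
u = (u' + v)/(1 + u'v/c²):
u = (-0.467 + 0.890) / (1 + (-0.467)·0.890) = 0.4233/0.5847 = 0.7241
(Galilean addition would give +0.423c.)
Converting back: u = 0.7241 × 3.00 × 10^8 m/s.

+2.17 × 10^8 m/s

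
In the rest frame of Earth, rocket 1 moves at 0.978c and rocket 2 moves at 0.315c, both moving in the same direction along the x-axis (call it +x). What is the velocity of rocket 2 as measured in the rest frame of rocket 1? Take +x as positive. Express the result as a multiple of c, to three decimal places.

-0.958c

β_A = 0.978, β_B = 0.315.
Transform to A's frame with the inverse velocity-addition law: u' = (u − v)/(1 − uv/c²), taking u = β_B and v = β_A.
u' = (0.315 − 0.978) / (1 − (0.978)(0.315)) = -0.6630/0.6919 = -0.9582.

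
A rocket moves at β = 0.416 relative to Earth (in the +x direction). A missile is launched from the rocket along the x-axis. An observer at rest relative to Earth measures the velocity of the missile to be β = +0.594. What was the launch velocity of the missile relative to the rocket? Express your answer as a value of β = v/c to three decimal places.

Invert the composition law: u' = (u − v)/(1 − uv/c²).
u' = (0.594 − 0.416) / (1 − (0.594)(0.416)) = 0.1780/0.7529 = 0.2364.

β = +0.236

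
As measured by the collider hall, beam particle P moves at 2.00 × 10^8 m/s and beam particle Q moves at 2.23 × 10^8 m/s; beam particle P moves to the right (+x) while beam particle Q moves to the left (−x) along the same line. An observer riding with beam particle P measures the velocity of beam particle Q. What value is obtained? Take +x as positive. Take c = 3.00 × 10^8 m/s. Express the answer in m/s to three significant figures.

β_A = 0.667, β_B = -0.743 (dividing each by c = 3.00 × 10^8 m/s).
Transform to A's frame with the inverse velocity-addition law: u' = (u − v)/(1 − uv/c²), taking u = β_B and v = β_A.
u' = (-0.743 − 0.667) / (1 − (0.667)(-0.743)) = -1.4100/1.4956 = -0.9428.
u' = -0.9428 × 3.00 × 10^8 m/s.

-2.83 × 10^8 m/s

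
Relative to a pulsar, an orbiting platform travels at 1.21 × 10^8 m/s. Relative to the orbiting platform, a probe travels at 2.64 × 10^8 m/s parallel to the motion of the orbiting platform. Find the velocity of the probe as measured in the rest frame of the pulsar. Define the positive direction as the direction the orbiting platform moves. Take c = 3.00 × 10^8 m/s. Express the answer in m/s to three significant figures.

2.84 × 10^8 m/s

In units of c (dividing by 3.00 × 10^8 m/s): v = 0.403, u' = 0.880.
u = (u' + v)/(1 + u'v/c²):
u = (0.880 + 0.403) / (1 + 0.880·0.403) = 1.2833/1.3549 = 0.9472
Converting back: u = 0.9472 × 3.00 × 10^8 m/s.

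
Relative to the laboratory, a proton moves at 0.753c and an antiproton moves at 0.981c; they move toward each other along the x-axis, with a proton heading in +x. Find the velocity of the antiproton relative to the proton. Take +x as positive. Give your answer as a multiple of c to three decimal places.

-0.997c

β_A = 0.753, β_B = -0.981.
Transform to A's frame with the inverse velocity-addition law: u' = (u − v)/(1 − uv/c²), taking u = β_B and v = β_A.
u' = (-0.981 − 0.753) / (1 − (0.753)(-0.981)) = -1.7340/1.7387 = -0.9973.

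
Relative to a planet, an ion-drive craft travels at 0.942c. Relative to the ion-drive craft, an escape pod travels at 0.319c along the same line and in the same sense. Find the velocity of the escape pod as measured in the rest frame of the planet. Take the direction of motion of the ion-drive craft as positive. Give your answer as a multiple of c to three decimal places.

0.970c

With v = 0.942 and u' = 0.319 (in units of c),
u = (u' + v)/(1 + u'v/c²):
u = (0.319 + 0.942) / (1 + 0.319·0.942) = 1.2610/1.3005 = 0.9696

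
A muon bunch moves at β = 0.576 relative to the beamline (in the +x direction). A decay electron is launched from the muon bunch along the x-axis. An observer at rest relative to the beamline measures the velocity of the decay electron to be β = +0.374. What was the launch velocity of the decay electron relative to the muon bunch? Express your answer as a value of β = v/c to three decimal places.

Invert the composition law: u' = (u − v)/(1 − uv/c²).
u' = (0.374 − 0.576) / (1 − (0.374)(0.576)) = -0.2020/0.7846 = -0.2575.

β = -0.257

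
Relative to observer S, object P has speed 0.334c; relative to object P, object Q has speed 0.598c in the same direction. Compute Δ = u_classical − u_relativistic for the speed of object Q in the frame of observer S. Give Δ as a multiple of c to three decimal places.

Δ = 0.155c

Galilean: u_cl = 0.598 + 0.334 = 0.9320.
Relativistic: u_rel = (0.598 + 0.334) / (1 + 0.598·0.334) = 0.9320/1.1997 = 0.7768.
Δ = 0.9320 − 0.7768 = 0.1552.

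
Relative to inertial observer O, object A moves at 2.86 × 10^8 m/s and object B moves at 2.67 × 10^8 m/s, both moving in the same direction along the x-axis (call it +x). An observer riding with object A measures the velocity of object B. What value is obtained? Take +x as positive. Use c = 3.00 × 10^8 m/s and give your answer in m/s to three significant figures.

-1.25 × 10^8 m/s

β_A = 0.953, β_B = 0.890 (dividing each by c = 3.00 × 10^8 m/s).
Transform to A's frame with the inverse velocity-addition law: u' = (u − v)/(1 − uv/c²), taking u = β_B and v = β_A.
u' = (0.890 − 0.953) / (1 − (0.953)(0.890)) = -0.0633/0.1515 = -0.4179.
u' = -0.4179 × 3.00 × 10^8 m/s.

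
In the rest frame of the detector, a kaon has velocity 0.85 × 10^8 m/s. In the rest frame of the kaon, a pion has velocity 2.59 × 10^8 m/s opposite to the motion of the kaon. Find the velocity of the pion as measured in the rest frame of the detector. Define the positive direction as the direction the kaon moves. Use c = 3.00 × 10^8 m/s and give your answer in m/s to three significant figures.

In units of c (dividing by 3.00 × 10^8 m/s): v = 0.283, u' = -0.863.
u = (u' + v)/(1 + u'v/c²):
u = (-0.863 + 0.283) / (1 + (-0.863)·0.283) = -0.5800/0.7554 = -0.7678
Converting back: u = -0.7678 × 3.00 × 10^8 m/s.

-2.30 × 10^8 m/s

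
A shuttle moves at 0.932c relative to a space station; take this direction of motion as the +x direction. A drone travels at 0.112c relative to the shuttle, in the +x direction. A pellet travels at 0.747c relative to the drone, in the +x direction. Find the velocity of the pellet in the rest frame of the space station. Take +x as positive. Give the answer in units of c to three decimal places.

0.992c

Apply u = (u' + v)/(1 + u'v/c²) successively, working outward toward the space station.
Start: velocity of the shuttle relative to the space station = 0.9320c.
Compose with the drone (u' = 0.112 in the shuttle frame): u_1 = (0.112 + 0.932) / (1 + 0.112·0.932) = 1.0440/1.1044 = 0.9453.
Compose with the pellet (u' = 0.747 in the drone frame): u_2 = (0.747 + 0.945) / (1 + 0.747·0.945) = 1.6923/1.7062 = 0.9919.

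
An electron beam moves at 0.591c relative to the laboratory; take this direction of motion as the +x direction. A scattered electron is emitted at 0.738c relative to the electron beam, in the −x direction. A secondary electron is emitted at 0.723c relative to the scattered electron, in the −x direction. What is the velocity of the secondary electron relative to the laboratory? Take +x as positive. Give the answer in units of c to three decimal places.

-0.828c

Apply u = (u' + v)/(1 + u'v/c²) successively, working outward toward the laboratory.
Start: velocity of the electron beam relative to the laboratory = 0.5910c.
Compose with the scattered electron (u' = -0.738 in the electron beam frame): u_1 = (-0.738 + 0.591) / (1 + (-0.738)·0.591) = -0.1470/0.5638 = -0.2607.
Compose with the secondary electron (u' = -0.723 in the scattered electron frame): u_2 = (-0.723 + (-0.261)) / (1 + (-0.723)·(-0.261)) = -0.9837/1.1885 = -0.8277.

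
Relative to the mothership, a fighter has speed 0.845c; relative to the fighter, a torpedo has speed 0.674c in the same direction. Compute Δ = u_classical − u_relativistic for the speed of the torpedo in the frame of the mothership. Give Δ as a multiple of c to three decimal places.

Galilean: u_cl = 0.674 + 0.845 = 1.5190.
Relativistic: u_rel = (0.674 + 0.845) / (1 + 0.674·0.845) = 1.5190/1.5695 = 0.9678.
Δ = 1.5190 − 0.9678 = 0.5512.
(The classical prediction exceeds c; the relativistic result does not.)

Δ = 0.551c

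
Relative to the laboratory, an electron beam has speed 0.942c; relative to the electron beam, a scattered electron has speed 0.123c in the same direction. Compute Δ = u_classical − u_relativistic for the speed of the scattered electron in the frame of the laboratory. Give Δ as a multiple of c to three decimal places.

Galilean: u_cl = 0.123 + 0.942 = 1.0650.
Relativistic: u_rel = (0.123 + 0.942) / (1 + 0.123·0.942) = 1.0650/1.1159 = 0.9544.
Δ = 1.0650 − 0.9544 = 0.1106.
(The classical prediction exceeds c; the relativistic result does not.)

Δ = 0.111c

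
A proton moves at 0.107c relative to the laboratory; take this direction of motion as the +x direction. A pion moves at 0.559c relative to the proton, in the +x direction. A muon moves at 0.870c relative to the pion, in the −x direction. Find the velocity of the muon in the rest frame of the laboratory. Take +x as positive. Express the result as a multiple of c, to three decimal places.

Apply u = (u' + v)/(1 + u'v/c²) successively, working outward toward the laboratory.
Start: velocity of the proton relative to the laboratory = 0.1070c.
Compose with the pion (u' = 0.559 in the proton frame): u_1 = (0.559 + 0.107) / (1 + 0.559·0.107) = 0.6660/1.0598 = 0.6284.
Compose with the muon (u' = -0.870 in the pion frame): u_2 = (-0.870 + 0.628) / (1 + (-0.870)·0.628) = -0.2416/0.4533 = -0.5330.

-0.533c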